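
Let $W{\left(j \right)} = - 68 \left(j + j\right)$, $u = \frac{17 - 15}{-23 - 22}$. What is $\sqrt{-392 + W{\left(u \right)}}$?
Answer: $\frac{2 i \sqrt{21710}}{15} \approx 19.646 i$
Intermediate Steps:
$u = - \frac{2}{45}$ ($u = \frac{2}{-45} = 2 \left(- \frac{1}{45}\right) = - \frac{2}{45} \approx -0.044444$)
$W{\left(j \right)} = - 136 j$ ($W{\left(j \right)} = - 68 \cdot 2 j = - 136 j$)
$\sqrt{-392 + W{\left(u \right)}} = \sqrt{-392 - - \frac{272}{45}} = \sqrt{-392 + \frac{272}{45}} = \sqrt{- \frac{17368}{45}} = \frac{2 i \sqrt{21710}}{15}$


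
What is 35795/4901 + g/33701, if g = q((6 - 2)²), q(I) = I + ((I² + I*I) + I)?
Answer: 1208993439/165168601 ≈ 7.3198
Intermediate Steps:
q(I) = 2*I + 2*I² (q(I) = I + ((I² + I²) + I) = I + (2*I² + I) = I + (I + 2*I²) = 2*I + 2*I²)
g = 544 (g = 2*(6 - 2)²*(1 + (6 - 2)²) = 2*4²*(1 + 4²) = 2*16*(1 + 16) = 2*16*17 = 544)
35795/4901 + g/33701 = 35795/4901 + 544/33701 = 1208993439/165168601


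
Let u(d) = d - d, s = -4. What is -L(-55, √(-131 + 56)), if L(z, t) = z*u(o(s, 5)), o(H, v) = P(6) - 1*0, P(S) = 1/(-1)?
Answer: 0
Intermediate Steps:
P(S) = -1
o(H, v) = -1 (o(H, v) = -1 - 1*0 = -1 + 0 = -1)
u(d) = 0
L(z, t) = 0 (L(z, t) = z*0 = 0)
-L(-55, √(-131 + 56)) = -1*0 = 0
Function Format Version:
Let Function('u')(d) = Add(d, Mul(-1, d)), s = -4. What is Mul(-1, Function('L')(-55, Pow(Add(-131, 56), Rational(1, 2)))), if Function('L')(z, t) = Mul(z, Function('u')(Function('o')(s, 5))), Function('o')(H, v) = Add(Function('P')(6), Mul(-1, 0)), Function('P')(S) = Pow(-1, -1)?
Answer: 0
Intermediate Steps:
Function('P')(S) = -1
Function('o')(H, v) = -1 (Function('o')(H, v) = Add(-1, Mul(-1, 0)) = Add(-1, 0) = -1)
Function('u')(d) = 0
Function('L')(z, t) = 0 (Function('L')(z, t) = Mul(z, 0) = 0)
Mul(-1, Function('L')(-55, Pow(Add(-131, 56), Rational(1, 2)))) = Mul(-1, 0) = 0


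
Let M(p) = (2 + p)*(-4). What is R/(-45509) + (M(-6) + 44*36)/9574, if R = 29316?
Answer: -103928492/217851583 ≈ -0.47706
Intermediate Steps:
M(p) = -8 - 4*p
R/(-45509) + (M(-6) + 44*36)/9574 = 29316/(-45509) + ((-8 - 4*(-6)) + 44*36)/9574 = 29316*(-1/45509) + ((-8 + 24) + 1584)*(1/9574) = -29316/45509 + (16 + 1584)*(1/9574) = -29316/45509 + 1600*(1/9574) = -29316/45509 + 800/4787 = -103928492/217851583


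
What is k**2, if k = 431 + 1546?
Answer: 3908529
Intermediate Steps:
k = 1977
k**2 = 1977**2 = 3908529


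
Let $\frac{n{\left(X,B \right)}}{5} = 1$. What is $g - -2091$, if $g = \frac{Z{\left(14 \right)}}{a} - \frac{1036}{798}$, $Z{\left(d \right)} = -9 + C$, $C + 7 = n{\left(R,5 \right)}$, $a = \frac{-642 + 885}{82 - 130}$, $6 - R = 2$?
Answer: $\frac{3219395}{1539} \approx 2091.9$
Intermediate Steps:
$R = 4$ ($R = 6 - 2 = 4$)
$a = - \frac{81}{16}$ ($a = \frac{243}{-48} = 243 \left(- \frac{1}{48}\right) = - \frac{81}{16} \approx -5.0625$)
$n{\left(X,B \right)} = 5$ ($n{\left(X,B \right)} = 5 \cdot 1 = 5$)
$C = -2$ ($C = -7 + 5 = -2$)
$Z{\left(d \right)} = -11$ ($Z{\left(d \right)} = -9 - 2 = -11$)
$g = \frac{1346}{1539}$ ($g = - \frac{11}{- \frac{81}{16}} - \frac{1036}{798} = \left(-11\right) \left(- \frac{16}{81}\right) - \frac{74}{57} = \frac{176}{81} - \frac{74}{57} = \frac{1346}{1539} \approx 0.87459$)
$g - -2091 = \frac{1346}{1539} - -2091 = \frac{1346}{1539} + 2091 = \frac{3219395}{1539}$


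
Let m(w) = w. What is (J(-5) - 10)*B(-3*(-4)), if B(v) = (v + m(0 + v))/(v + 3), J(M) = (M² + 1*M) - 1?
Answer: 72/5 ≈ 14.400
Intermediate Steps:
J(M) = -1 + M + M² (J(M) = (M² + M) - 1 = (M + M²) - 1 = -1 + M + M²)
B(v) = 2*v/(3 + v) (B(v) = (v + (0 + v))/(v + 3) = (v + v)/(3 + v) = (2*v)/(3 + v) = 2*v/(3 + v))
(J(-5) - 10)*B(-3*(-4)) = ((-1 - 5 + (-5)²) - 10)*(2*(-3*(-4))/(3 - 3*(-4))) = ((-1 - 5 + 25) - 10)*(2*12/(3 + 12)) = (19 - 10)*(2*12/15) = 9*(2*12*(1/15)) = 9*(8/5) = 72/5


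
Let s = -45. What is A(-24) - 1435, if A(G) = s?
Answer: -1480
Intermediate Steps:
A(G) = -45
A(-24) - 1435 = -45 - 1435 = -1480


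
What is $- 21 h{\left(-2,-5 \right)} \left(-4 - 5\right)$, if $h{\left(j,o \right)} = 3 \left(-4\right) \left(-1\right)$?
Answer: $2268$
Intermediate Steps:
$h{\left(j,o \right)} = 12$ ($h{\left(j,o \right)} = \left(-12\right) \left(-1\right) = 12$)
$- 21 h{\left(-2,-5 \right)} \left(-4 - 5\right) = - 21 \cdot 12 \left(-4 - 5\right) = - 21 \cdot 12 \left(-9\right) = \left(-21\right) \left(-108\right) = 2268$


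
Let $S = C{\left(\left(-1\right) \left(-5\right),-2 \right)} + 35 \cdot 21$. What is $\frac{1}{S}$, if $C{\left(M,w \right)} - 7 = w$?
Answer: $\frac{1}{740} \approx 0.0013514$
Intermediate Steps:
$C{\left(M,w \right)} = 7 + w$
$S = 740$ ($S = \left(7 - 2\right) + 35 \cdot 21 = 5 + 735 = 740$)
$\frac{1}{S} = \frac{1}{740}$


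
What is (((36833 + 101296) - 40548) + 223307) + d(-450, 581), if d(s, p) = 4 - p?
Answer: 320311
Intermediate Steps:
(((36833 + 101296) - 40548) + 223307) + d(-450, 581) = (((36833 + 101296) - 40548) + 223307) + (4 - 1*581) = ((138129 - 40548) + 223307) + (4 - 581) = (97581 + 223307) - 577 = 320888 - 577 = 320311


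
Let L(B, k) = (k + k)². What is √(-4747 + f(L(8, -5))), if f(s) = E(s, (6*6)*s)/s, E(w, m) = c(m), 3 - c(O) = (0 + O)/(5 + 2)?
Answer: I*√23285353/70 ≈ 68.936*I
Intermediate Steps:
c(O) = 3 - O/7 (c(O) = 3 - (0 + O)/(5 + 2) = 3 - O/7)
L(B, k) = 4*k² (L(B, k) = (2*k)² = 4*k²)
E(w, m) = 3 - m/7
f(s) = (3 - 36*s/7)/s (f(s) = (3 - 6*6*s/7)/s = (3 - 36*s/7)/s)
√(-4747 + f(L(8, -5))) = √(-4747 + (-36/7 + 3/((4*(-5)²)))) = √(-4747 + (-36/7 + 3/((4*25)))) = √(-4747 + (-36/7 + 3/100)) = √(-4747 - 3579/700) = √(-3326479/700) = I*√23285353/70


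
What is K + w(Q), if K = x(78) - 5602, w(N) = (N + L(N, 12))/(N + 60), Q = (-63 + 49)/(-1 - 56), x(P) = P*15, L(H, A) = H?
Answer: -7609730/1717 ≈ -4432.0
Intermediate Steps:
x(P) = 15*P
Q = 14/57 (Q = -14/(-57) = -14*(-1/57) = 14/57 ≈ 0.24561)
w(N) = 2*N/(60 + N) (w(N) = (N + N)/(N + 60) = (2*N)/(60 + N) = 2*N/(60 + N))
K = -4432 (K = 15*78 - 5602 = 1170 - 5602 = -4432)
K + w(Q) = -4432 + 2*(14/57)/(60 + 14/57) = -4432 + 2*(14/57)/(3434/57) = -4432 + 2*(14/57)*(57/3434) = -4432 + 14/1717 = -7609730/1717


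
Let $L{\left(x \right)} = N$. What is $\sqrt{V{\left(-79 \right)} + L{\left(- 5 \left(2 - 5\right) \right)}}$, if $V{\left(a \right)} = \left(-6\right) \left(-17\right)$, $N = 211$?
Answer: $\sqrt{313} \approx 17.692$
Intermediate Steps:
$L{\left(x \right)} = 211$
$V{\left(a \right)} = 102$
$\sqrt{V{\left(-79 \right)} + L{\left(- 5 \left(2 - 5\right) \right)}} = \sqrt{102 + 211} = \sqrt{313}$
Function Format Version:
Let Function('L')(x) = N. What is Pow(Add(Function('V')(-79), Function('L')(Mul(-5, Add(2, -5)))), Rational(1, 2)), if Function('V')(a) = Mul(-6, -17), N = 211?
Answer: Pow(313, Rational(1, 2)) ≈ 17.692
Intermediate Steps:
Function('L')(x) = 211
Function('V')(a) = 102
Pow(Add(Function('V')(-79), Function('L')(Mul(-5, Add(2, -5)))), Rational(1, 2)) = Pow(Add(102, 211), Rational(1, 2)) = Pow(313, Rational(1, 2))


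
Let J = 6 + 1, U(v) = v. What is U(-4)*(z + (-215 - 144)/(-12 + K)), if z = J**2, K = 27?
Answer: -1504/15 ≈ -100.27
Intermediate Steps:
J = 7
z = 49 (z = 7**2 = 49)
U(-4)*(z + (-215 - 144)/(-12 + K)) = -4*(49 + (-215 - 144)/(-12 + 27)) = -4*(49 - 359/15) = -4*376/15 = -1504/15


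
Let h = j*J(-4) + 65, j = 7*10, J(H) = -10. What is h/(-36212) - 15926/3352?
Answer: -35911487/7586414 ≈ -4.7337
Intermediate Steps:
j = 70
h = -635 (h = 70*(-10) + 65 = -700 + 65 = -635)
h/(-36212) - 15926/3352 = -635/(-36212) - 15926/3352 = -635*(-1/36212) - 15926*1/3352 = 635/36212 - 7963/1676 = -35911487/7586414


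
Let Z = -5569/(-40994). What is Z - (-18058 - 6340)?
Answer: 1000177181/40994 ≈ 24398.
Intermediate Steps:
Z = 5569/40994 (Z = -5569*(-1/40994) = 5569/40994 ≈ 0.13585)
Z - (-18058 - 6340) = 5569/40994 - (-18058 - 6340) = 5569/40994 - 1*(-24398) = 5569/40994 + 24398 = 1000177181/40994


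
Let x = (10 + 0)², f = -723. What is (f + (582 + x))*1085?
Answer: -44485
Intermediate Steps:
x = 100 (x = 10² = 100)
(f + (582 + x))*1085 = (-723 + (582 + 100))*1085 = (-723 + 682)*1085 = -41*1085 = -44485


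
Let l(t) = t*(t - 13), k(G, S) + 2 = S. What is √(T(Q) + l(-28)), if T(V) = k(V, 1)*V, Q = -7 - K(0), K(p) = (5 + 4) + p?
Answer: 2*√291 ≈ 34.117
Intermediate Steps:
K(p) = 9 + p
k(G, S) = -2 + S
l(t) = t*(-13 + t)
Q = -16 (Q = -7 - (9 + 0) = -7 - 1*9 = -7 - 9 = -16)
T(V) = -V (T(V) = (-2 + 1)*V = -V)
√(T(Q) + l(-28)) = √(-1*(-16) - 28*(-13 - 28)) = √(16 - 28*(-41)) = √(16 + 1148) = √1164 = 2*√291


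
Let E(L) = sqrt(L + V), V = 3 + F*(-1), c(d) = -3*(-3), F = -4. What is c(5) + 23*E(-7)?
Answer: 9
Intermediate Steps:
c(d) = 9
V = 7 (V = 3 - 4*(-1) = 3 + 4 = 7)
E(L) = sqrt(7 + L) (E(L) = sqrt(L + 7) = sqrt(7 + L))
c(5) + 23*E(-7) = 9 + 23*sqrt(7 - 7) = 9 + 23*sqrt(0) = 9 + 23*0 = 9 + 0 = 9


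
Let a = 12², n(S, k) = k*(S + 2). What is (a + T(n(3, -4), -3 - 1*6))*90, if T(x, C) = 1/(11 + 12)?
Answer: 298170/23 ≈ 12964.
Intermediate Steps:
n(S, k) = k*(2 + S)
T(x, C) = 1/23
a = 144
(a + T(n(3, -4), -3 - 1*6))*90 = (144 + 1/23)*90 = (3313/23)*90 = 298170/23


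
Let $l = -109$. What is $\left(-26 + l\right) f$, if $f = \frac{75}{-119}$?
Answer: $\frac{10125}{119} \approx 85.084$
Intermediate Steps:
$f = - \frac{75}{119}$ ($f = 75 \left(- \frac{1}{119}\right) = - \frac{75}{119} \approx -0.63025$)
$\left(-26 + l\right) f = \left(-26 - 109\right) \left(- \frac{75}{119}\right) = \left(-135\right) \left(- \frac{75}{119}\right) = \frac{10125}{119}$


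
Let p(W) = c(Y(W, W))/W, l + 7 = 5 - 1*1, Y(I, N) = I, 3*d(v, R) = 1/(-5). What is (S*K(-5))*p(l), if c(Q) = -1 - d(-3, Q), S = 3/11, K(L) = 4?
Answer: 56/165 ≈ 0.33939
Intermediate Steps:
d(v, R) = -1/15 (d(v, R) = (1/(-5))/3 = (1*(-⅕))/3 = (⅓)*(-⅕) = -1/15)
S = 3/11 (S = 3*(1/11) = 3/11 ≈ 0.27273)
c(Q) = -14/15 (c(Q) = -1 - 1*(-1/15) = -1 + 1/15 = -14/15)
l = -3 (l = -7 + (5 - 1*1) = -7 + (5 - 1) = -7 + 4 = -3)
p(W) = -14/(15*W)
(S*K(-5))*p(l) = ((3/11)*4)*(-14/15/(-3)) = 12*(-14/15*(-⅓))/11 = (12/11)*(14/45) = 56/165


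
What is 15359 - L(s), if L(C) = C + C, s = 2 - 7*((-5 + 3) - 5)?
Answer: 15257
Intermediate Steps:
s = 51 (s = 2 - 7*(-2 - 5) = 2 - 7*(-7) = 2 + 49 = 51)
L(C) = 2*C
15359 - L(s) = 15359 - 2*51 = 15359 - 1*102 = 15359 - 102 = 15257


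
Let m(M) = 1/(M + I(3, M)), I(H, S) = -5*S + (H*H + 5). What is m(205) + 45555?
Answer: 36717329/806 ≈ 45555.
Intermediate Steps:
I(H, S) = 5 + H**2 - 5*S (I(H, S) = -5*S + (H**2 + 5) = -5*S + (5 + H**2) = 5 + H**2 - 5*S)
m(M) = 1/(14 - 4*M) (m(M) = 1/(M + (5 + 3**2 - 5*M)) = 1/(M + (5 + 9 - 5*M)) = 1/(M + (14 - 5*M)) = 1/(14 - 4*M))
m(205) + 45555 = 1/(2*(7 - 2*205)) + 45555 = 1/(2*(7 - 410)) + 45555 = (1/2)/(-403) + 45555 = (1/2)*(-1/403) + 45555 = -1/806 + 45555 = 36717329/806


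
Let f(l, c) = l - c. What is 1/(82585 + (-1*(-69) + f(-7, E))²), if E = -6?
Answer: 1/87209 ≈ 1.1467e-5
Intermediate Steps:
1/(82585 + (-1*(-69) + f(-7, E))²) = 1/(82585 + (-1*(-69) + (-7 - 1*(-6)))²) = 1/(82585 + (69 + (-7 + 6))²) = 1/(82585 + (69 - 1)²) = 1/(82585 + 68²) = 1/(82585 + 4624) = 1/87209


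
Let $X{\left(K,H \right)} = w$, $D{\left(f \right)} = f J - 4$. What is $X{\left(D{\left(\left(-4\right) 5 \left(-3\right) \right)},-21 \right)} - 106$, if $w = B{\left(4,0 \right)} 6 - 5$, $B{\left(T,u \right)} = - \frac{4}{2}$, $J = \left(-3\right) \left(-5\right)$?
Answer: $-123$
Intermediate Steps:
$J = 15$
$B{\left(T,u \right)} = -2$ ($B{\left(T,u \right)} = \left(-4\right) \frac{1}{2} = -2$)
$D{\left(f \right)} = -4 + 15 f$ ($D{\left(f \right)} = f 15 - 4 = 15 f - 4 = -4 + 15 f$)
$w = -17$ ($w = \left(-2\right) 6 - 5 = -12 - 5 = -17$)
$X{\left(K,H \right)} = -17$
$X{\left(D{\left(\left(-4\right) 5 \left(-3\right) \right)},-21 \right)} - 106 = -17 - 106 = -123$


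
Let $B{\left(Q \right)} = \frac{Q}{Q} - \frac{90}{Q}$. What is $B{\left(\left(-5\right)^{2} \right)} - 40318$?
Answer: $- \frac{201603}{5} \approx -40321.0$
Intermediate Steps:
$B{\left(Q \right)} = 1 - \frac{90}{Q}$
$B{\left(\left(-5\right)^{2} \right)} - 40318 = \frac{-90 + \left(-5\right)^{2}}{\left(-5\right)^{2}} - 40318 = \frac{-90 + 25}{25} - 40318 = \frac{1}{25} \left(-65\right) - 40318 = - \frac{13}{5} - 40318 = - \frac{201603}{5}$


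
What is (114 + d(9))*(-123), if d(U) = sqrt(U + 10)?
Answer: -14022 - 123*sqrt(19) ≈ -14558.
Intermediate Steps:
d(U) = sqrt(10 + U)
(114 + d(9))*(-123) = (114 + sqrt(10 + 9))*(-123) = (114 + sqrt(19))*(-123) = -14022 - 123*sqrt(19)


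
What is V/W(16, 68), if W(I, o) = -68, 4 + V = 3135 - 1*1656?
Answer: -1475/68 ≈ -21.691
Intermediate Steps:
V = 1475 (V = -4 + (3135 - 1*1656) = -4 + (3135 - 1656) = -4 + 1479 = 1475)
V/W(16, 68) = 1475/(-68) = 1475*(-1/68) = -1475/68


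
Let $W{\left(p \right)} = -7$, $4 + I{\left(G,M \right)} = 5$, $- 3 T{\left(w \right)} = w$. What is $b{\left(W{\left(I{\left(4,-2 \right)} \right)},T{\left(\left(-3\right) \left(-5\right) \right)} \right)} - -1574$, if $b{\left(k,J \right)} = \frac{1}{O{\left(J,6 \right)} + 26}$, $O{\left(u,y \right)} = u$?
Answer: $\frac{33055}{21} \approx 1574.0$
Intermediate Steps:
$T{\left(w \right)} = - \frac{w}{3}$
$I{\left(G,M \right)} = 1$ ($I{\left(G,M \right)} = -4 + 5 = 1$)
$b{\left(k,J \right)} = \frac{1}{26 + J}$ ($b{\left(k,J \right)} = \frac{1}{J + 26} = \frac{1}{26 + J}$)
$b{\left(W{\left(I{\left(4,-2 \right)} \right)},T{\left(\left(-3\right) \left(-5\right) \right)} \right)} - -1574 = \frac{1}{26 - \frac{\left(-3\right) \left(-5\right)}{3}} - -1574 = \frac{1}{26 - 5} + 1574 = \frac{1}{21} + 1574 = \frac{33055}{21}$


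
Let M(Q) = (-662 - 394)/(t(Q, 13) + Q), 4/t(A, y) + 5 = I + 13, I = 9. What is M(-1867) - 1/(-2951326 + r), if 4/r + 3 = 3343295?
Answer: 4025797410266059/7116678046491845 ≈ 0.56569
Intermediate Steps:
r = 1/835823 (r = 4/(-3 + 3343295) = 4/3343292 = 4*(1/3343292) = 1/835823 ≈ 1.1964e-6)
t(A, y) = 4/17 (t(A, y) = 4/(-5 + (9 + 13)) = 4/(-5 + 22) = 4/17)
M(Q) = -1056/(4/17 + Q) (M(Q) = (-662 - 394)/(4/17 + Q) = -1056/(4/17 + Q))
M(-1867) - 1/(-2951326 + r) = -17952/(4 + 17*(-1867)) - 1/(-2951326 + 1/835823) = -17952/(4 - 31739) - 1/(-2466786151297/835823) = -17952/(-31735) - 1*(-835823/2466786151297) = -17952*(-1/31735) + 835823/2466786151297 = 1632/2885 + 835823/2466786151297 = 4025797410266059/7116678046491845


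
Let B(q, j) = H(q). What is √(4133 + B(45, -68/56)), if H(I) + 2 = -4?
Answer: √4127 ≈ 64.242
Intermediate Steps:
H(I) = -6 (H(I) = -2 - 4 = -6)
B(q, j) = -6
√(4133 + B(45, -68/56)) = √(4133 - 6) = √4127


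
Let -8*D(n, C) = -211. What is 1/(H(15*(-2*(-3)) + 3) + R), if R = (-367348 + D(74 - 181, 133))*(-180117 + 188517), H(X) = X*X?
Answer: -1/3085493001 ≈ -3.2410e-10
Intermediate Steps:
D(n, C) = 211/8 (D(n, C) = -⅛*(-211) = 211/8)
H(X) = X²
R = -3085501650 (R = (-367348 + 211/8)*(-180117 + 188517) = -2938573/8*8400 = -3085501650)
1/(H(15*(-2*(-3)) + 3) + R) = 1/((15*(-2*(-3)) + 3)² - 3085501650) = 1/((15*6 + 3)² - 3085501650) = 1/((90 + 3)² - 3085501650) = 1/(93² - 3085501650) = 1/(8649 - 3085501650) = 1/(-3085493001) = -1/3085493001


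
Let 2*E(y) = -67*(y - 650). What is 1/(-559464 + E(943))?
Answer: -2/1138559 ≈ -1.7566e-6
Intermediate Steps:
E(y) = 21775 - 67*y/2 (E(y) = (-67*(y - 650))/2 = (-67*(-650 + y))/2 = (43550 - 67*y)/2 = 21775 - 67*y/2)
1/(-559464 + E(943)) = 1/(-559464 + (21775 - 67/2*943)) = 1/(-559464 + (21775 - 63181/2)) = 1/(-559464 - 19631/2) = 1/(-1138559/2) = -2/1138559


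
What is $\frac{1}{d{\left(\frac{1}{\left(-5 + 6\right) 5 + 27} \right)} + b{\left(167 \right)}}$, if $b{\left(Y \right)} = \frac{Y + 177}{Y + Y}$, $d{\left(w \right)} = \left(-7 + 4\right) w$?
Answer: $\frac{5344}{5003} \approx 1.0682$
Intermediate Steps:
$d{\left(w \right)} = - 3 w$
$b{\left(Y \right)} = \frac{177 + Y}{2 Y}$
$\frac{1}{d{\left(\frac{1}{\left(-5 + 6\right) 5 + 27} \right)} + b{\left(167 \right)}} = \frac{1}{- \frac{3}{\left(-5 + 6\right) 5 + 27} + \frac{177 + 167}{2 \cdot 167}} = \frac{1}{- \frac{3}{1 \cdot 5 + 27} + \frac{1}{2} \cdot \frac{1}{167} \cdot 344} = \frac{1}{- \frac{3}{5 + 27} + \frac{172}{167}} = \frac{1}{- \frac{3}{32} + \frac{172}{167}} = \frac{1}{\frac{5003}{5344}} = \frac{5344}{5003}$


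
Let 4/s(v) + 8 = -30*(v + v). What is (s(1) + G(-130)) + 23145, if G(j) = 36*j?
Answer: 313904/17 ≈ 18465.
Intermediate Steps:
s(v) = 4/(-8 - 60*v) (s(v) = 4/(-8 - 30*(v + v)) = 4/(-8 - 60*v))
(s(1) + G(-130)) + 23145 = (-1/(2 + 15*1) + 36*(-130)) + 23145 = (-1/(2 + 15) - 4680) + 23145 = (-1/17 - 4680) + 23145 = -79561/17 + 23145 = 313904/17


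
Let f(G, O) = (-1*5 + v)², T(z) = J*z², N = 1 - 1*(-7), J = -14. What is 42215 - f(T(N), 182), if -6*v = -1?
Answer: 1518899/36 ≈ 42192.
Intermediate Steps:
v = ⅙ (v = -⅙*(-1) = ⅙ ≈ 0.16667)
N = 8 (N = 1 + 7 = 8)
T(z) = -14*z²
f(G, O) = 841/36 (f(G, O) = (-1*5 + ⅙)² = (-5 + ⅙)² = (-29/6)² = 841/36)
42215 - f(T(N), 182) = 42215 - 1*841/36 = 42215 - 841/36 = 1518899/36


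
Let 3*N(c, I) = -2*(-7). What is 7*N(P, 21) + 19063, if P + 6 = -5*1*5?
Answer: 57287/3 ≈ 19096.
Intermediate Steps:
P = -31 (P = -6 - 5*1*5 = -6 - 5*5 = -6 - 25 = -31)
N(c, I) = 14/3 (N(c, I) = (-2*(-7))/3 = (⅓)*14 = 14/3)
7*N(P, 21) + 19063 = 7*(14/3) + 19063 = 98/3 + 19063 = 57287/3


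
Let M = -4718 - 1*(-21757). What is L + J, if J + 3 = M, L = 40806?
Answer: 57842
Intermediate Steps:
M = 17039 (M = -4718 + 21757 = 17039)
J = 17036 (J = -3 + 17039 = 17036)
L + J = 40806 + 17036 = 57842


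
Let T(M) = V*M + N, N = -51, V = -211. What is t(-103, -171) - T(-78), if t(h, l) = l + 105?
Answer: -16473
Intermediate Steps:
t(h, l) = 105 + l
T(M) = -51 - 211*M (T(M) = -211*M - 51 = -51 - 211*M)
t(-103, -171) - T(-78) = (105 - 171) - (-51 - 211*(-78)) = -66 - (-51 + 16458) = -66 - 1*16407 = -66 - 16407 = -16473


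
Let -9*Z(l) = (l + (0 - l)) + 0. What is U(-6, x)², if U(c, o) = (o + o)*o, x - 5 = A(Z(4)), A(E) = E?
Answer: 2500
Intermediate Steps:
Z(l) = 0 (Z(l) = -((l + (0 - l)) + 0)/9 = -((l - l) + 0)/9 = -(0 + 0)/9 = -⅑*0 = 0)
x = 5 (x = 5 + 0 = 5)
U(c, o) = 2*o² (U(c, o) = (2*o)*o = 2*o²)
U(-6, x)² = (2*5²)² = (2*25)² = 50² = 2500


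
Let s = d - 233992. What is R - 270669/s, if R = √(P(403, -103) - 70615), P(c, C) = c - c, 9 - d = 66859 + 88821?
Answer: 270669/389663 + I*√70615 ≈ 0.69462 + 265.73*I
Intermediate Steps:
d = -155671 (d = 9 - (66859 + 88821) = 9 - 1*155680 = 9 - 155680 = -155671)
s = -389663 (s = -155671 - 233992 = -389663)
P(c, C) = 0
R = I*√70615 (R = √(0 - 70615) = √(-70615) = I*√70615 ≈ 265.73*I)
R - 270669/s = I*√70615 - 270669/(-389663) = I*√70615 - 270669*(-1/389663) = I*√70615 + 270669/389663 = 270669/389663 + I*√70615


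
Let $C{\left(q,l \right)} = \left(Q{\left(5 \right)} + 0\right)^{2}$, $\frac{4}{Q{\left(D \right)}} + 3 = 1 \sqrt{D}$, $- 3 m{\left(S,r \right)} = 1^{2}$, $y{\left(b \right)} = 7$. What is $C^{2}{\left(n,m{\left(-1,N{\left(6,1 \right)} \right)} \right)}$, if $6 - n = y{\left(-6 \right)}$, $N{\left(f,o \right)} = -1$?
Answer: $\frac{256}{\left(3 - \sqrt{5}\right)^{4}} \approx 751.66$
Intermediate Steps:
$m{\left(S,r \right)} = - \frac{1}{3}$ ($m{\left(S,r \right)} = - \frac{1^{2}}{3} = \left(- \frac{1}{3}\right) 1 = - \frac{1}{3}$)
$Q{\left(D \right)} = \frac{4}{-3 + \sqrt{D}}$ ($Q{\left(D \right)} = \frac{4}{-3 + 1 \sqrt{D}} = \frac{4}{-3 + \sqrt{D}}$)
$n = -1$ ($n = 6 - 7 = -1$)
$C{\left(q,l \right)} = \frac{16}{\left(-3 + \sqrt{5}\right)^{2}}$ ($C{\left(q,l \right)} = \left(\frac{4}{-3 + \sqrt{5}} + 0\right)^{2} = \left(\frac{4}{-3 + \sqrt{5}}\right)^{2} = \frac{16}{\left(-3 + \sqrt{5}\right)^{2}}$)
$C^{2}{\left(n,m{\left(-1,N{\left(6,1 \right)} \right)} \right)} = \left(\frac{16}{\left(3 - \sqrt{5}\right)^{2}}\right)^{2} = \frac{256}{\left(3 - \sqrt{5}\right)^{4}}$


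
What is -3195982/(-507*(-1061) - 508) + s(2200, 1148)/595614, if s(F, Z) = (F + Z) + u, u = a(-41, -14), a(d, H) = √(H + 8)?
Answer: -316962057356/53349046711 + I*√6/595614 ≈ -5.9413 + 4.1125e-6*I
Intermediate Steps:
a(d, H) = √(8 + H)
u = I*√6 (u = √(8 - 14) = √(-6) = I*√6 ≈ 2.4495*I)
s(F, Z) = F + Z + I*√6 (s(F, Z) = (F + Z) + I*√6 = F + Z + I*√6)
-3195982/(-507*(-1061) - 508) + s(2200, 1148)/595614 = -3195982/(-507*(-1061) - 508) + (2200 + 1148 + I*√6)/595614 = -3195982/(537927 - 508) + (3348 + I*√6)*(1/595614) = -3195982/537419 + (558/99269 + I*√6/595614) = -316962057356/53349046711 + I*√6/595614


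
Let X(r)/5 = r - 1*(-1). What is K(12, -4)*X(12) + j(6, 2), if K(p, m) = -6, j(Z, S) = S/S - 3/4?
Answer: -1559/4 ≈ -389.75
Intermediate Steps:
j(Z, S) = ¼ (j(Z, S) = 1 - 3*¼ = 1 - ¾ = ¼)
X(r) = 5 + 5*r (X(r) = 5*(r - 1*(-1)) = 5*(r + 1) = 5*(1 + r) = 5 + 5*r)
K(12, -4)*X(12) + j(6, 2) = -6*(5 + 5*12) + ¼ = -6*(5 + 60) + ¼ = -6*65 + ¼ = -390 + ¼ = -1559/4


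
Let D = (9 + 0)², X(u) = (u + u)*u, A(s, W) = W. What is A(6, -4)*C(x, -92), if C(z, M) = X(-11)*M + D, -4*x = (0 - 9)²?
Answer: 88732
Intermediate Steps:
x = -81/4 (x = -(0 - 9)²/4 = -¼*(-9)² = -¼*81 = -81/4 ≈ -20.250)
X(u) = 2*u² (X(u) = (2*u)*u = 2*u²)
D = 81 (D = 9² = 81)
C(z, M) = 81 + 242*M (C(z, M) = (2*(-11)²)*M + 81 = (2*121)*M + 81 = 242*M + 81 = 81 + 242*M)
A(6, -4)*C(x, -92) = -4*(81 + 242*(-92)) = -4*(81 - 22264) = -4*(-22183) = 88732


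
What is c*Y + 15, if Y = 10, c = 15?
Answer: 165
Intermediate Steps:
c*Y + 15 = 15*10 + 15 = 150 + 15 = 165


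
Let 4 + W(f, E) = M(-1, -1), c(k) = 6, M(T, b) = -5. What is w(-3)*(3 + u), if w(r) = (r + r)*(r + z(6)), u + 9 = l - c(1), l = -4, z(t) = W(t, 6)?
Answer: -1152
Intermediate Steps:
W(f, E) = -9 (W(f, E) = -4 - 5 = -9)
z(t) = -9
u = -19 (u = -9 + (-4 - 1*6) = -9 + (-4 - 6) = -9 - 10 = -19)
w(r) = 2*r*(-9 + r) (w(r) = (r + r)*(r - 9) = (2*r)*(-9 + r) = 2*r*(-9 + r))
w(-3)*(3 + u) = (2*(-3)*(-9 - 3))*(3 - 19) = (2*(-3)*(-12))*(-16) = 72*(-16) = -1152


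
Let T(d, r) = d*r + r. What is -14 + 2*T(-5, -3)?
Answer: 10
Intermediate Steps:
T(d, r) = r + d*r
-14 + 2*T(-5, -3) = -14 + 2*(-3*(1 - 5)) = -14 + 2*(-3*(-4)) = -14 + 2*12 = -14 + 24 = 10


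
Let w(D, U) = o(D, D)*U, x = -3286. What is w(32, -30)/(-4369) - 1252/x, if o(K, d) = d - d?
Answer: 626/1643 ≈ 0.38101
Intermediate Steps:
o(K, d) = 0
w(D, U) = 0 (w(D, U) = 0*U = 0)
w(32, -30)/(-4369) - 1252/x = 0/(-4369) - 1252/(-3286) = 0*(-1/4369) - 1252*(-1/3286) = 0 + 626/1643 = 626/1643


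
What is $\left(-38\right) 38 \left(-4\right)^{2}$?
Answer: $-23104$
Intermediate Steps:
$\left(-38\right) 38 \left(-4\right)^{2} = \left(-1444\right) 16 = -23104$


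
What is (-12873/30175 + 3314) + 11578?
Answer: 449353227/30175 ≈ 14892.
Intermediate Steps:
(-12873/30175 + 3314) + 11578 = 99987077/30175 + 11578 = 449353227/30175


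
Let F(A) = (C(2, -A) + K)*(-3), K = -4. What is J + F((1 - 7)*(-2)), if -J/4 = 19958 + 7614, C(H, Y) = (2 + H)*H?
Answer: -110300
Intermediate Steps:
C(H, Y) = H*(2 + H)
F(A) = -12 (F(A) = (2*(2 + 2) - 4)*(-3) = (2*4 - 4)*(-3) = (8 - 4)*(-3) = 4*(-3) = -12)
J = -110288 (J = -4*(19958 + 7614) = -4*27572 = -110288)
J + F((1 - 7)*(-2)) = -110288 - 12 = -110300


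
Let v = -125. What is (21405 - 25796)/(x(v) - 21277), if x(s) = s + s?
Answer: 4391/21527 ≈ 0.20398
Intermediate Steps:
x(s) = 2*s
(21405 - 25796)/(x(v) - 21277) = (21405 - 25796)/(2*(-125) - 21277) = -4391/(-250 - 21277) = -4391/(-21527) = -4391*(-1/21527) = 4391/21527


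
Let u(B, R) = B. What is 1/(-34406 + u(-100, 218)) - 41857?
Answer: -1444317643/34506 ≈ -41857.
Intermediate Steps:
1/(-34406 + u(-100, 218)) - 41857 = 1/(-34406 - 100) - 41857 = 1/(-34506) - 41857 = -1/34506 - 41857 = -1444317643/34506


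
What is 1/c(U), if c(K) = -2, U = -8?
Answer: -½ ≈ -0.50000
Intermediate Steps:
1/c(U) = 1/(-2) = -½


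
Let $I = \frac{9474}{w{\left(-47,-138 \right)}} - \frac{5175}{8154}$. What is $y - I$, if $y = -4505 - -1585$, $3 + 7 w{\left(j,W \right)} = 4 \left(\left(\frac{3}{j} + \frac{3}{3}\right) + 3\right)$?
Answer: $- \frac{4408275131}{542694} \approx -8122.9$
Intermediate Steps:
$w{\left(j,W \right)} = \frac{13}{7} + \frac{12}{7 j}$ ($w{\left(j,W \right)} = - \frac{3}{7} + \frac{4 \left(\left(\frac{3}{j} + \frac{3}{3}\right) + 3\right)}{7} = - \frac{3}{7} + \frac{4 \left(\left(\frac{3}{j} + 3 \cdot \frac{1}{3}\right) + 3\right)}{7} = - \frac{3}{7} + \frac{4 \left(\left(\frac{3}{j} + 1\right) + 3\right)}{7} = - \frac{3}{7} + \frac{4 \left(\left(1 + \frac{3}{j}\right) + 3\right)}{7} = - \frac{3}{7} + \frac{4 \left(4 + \frac{3}{j}\right)}{7} = - \frac{3}{7} + \frac{16 + \frac{12}{j}}{7} = - \frac{3}{7} + \left(\frac{16}{7} + \frac{12}{7 j}\right) = \frac{13}{7} + \frac{12}{7 j}$)
$I = \frac{2823608651}{542694}$ ($I = \frac{9474}{\frac{1}{7} \frac{1}{-47} \left(12 + 13 \left(-47\right)\right)} - \frac{5175}{8154} = \frac{9474}{\frac{1}{7} \left(- \frac{1}{47}\right) \left(12 - 611\right)} - \frac{575}{906} = \frac{9474}{\frac{1}{7} \left(- \frac{1}{47}\right) \left(-599\right)} - \frac{575}{906} = \frac{9474}{\frac{599}{329}} - \frac{575}{906} = 9474 \cdot \frac{329}{599} - \frac{575}{906} = \frac{3116946}{599} - \frac{575}{906} = \frac{2823608651}{542694} \approx 5202.9$)
$y = -2920$ ($y = -4505 + 1585 = -2920$)
$y - I = -2920 - \frac{2823608651}{542694} = - \frac{4408275131}{542694}$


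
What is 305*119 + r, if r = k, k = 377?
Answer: 36672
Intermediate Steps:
r = 377
305*119 + r = 305*119 + 377 = 36295 + 377 = 36672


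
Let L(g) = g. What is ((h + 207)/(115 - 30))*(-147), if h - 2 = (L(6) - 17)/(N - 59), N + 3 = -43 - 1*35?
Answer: -614691/1700 ≈ -361.58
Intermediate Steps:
N = -81 (N = -3 + (-43 - 1*35) = -3 + (-43 - 35) = -3 - 78 = -81)
h = 291/140 (h = 2 + (6 - 17)/(-81 - 59) = 2 - 11/(-140) = 2 - 11*(-1/140) = 2 + 11/140 = 291/140 ≈ 2.0786)
((h + 207)/(115 - 30))*(-147) = ((291/140 + 207)/(115 - 30))*(-147) = ((29271/140)/85)*(-147) = ((29271/140)*(1/85))*(-147) = (29271/11900)*(-147) = -614691/1700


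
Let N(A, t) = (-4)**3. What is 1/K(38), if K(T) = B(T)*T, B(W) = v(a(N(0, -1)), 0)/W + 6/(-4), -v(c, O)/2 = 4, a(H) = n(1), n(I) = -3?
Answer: -1/65 ≈ -0.015385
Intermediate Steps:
N(A, t) = -64
a(H) = -3
v(c, O) = -8 (v(c, O) = -2*4 = -8)
B(W) = -3/2 - 8/W (B(W) = -8/W + 6/(-4) = -8/W + 6*(-1/4) = -8/W - 3/2 = -3/2 - 8/W)
K(T) = T*(-3/2 - 8/T) (K(T) = (-3/2 - 8/T)*T = T*(-3/2 - 8/T))
1/K(38) = 1/(-8 - 3/2*38) = 1/(-8 - 57) = 1/(-65) = -1/65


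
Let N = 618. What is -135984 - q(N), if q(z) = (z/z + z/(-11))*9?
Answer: -1490361/11 ≈ -1.3549e+5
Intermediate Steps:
q(z) = 9 - 9*z/11 (q(z) = (1 + z*(-1/11))*9 = (1 - z/11)*9 = 9 - 9*z/11)
-135984 - q(N) = -135984 - (9 - 9/11*618) = -135984 - (9 - 5562/11) = -135984 - 1*(-5463/11) = -135984 + 5463/11 = -1490361/11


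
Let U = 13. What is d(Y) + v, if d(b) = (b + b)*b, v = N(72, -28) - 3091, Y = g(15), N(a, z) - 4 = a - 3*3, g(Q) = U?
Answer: -2686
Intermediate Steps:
g(Q) = 13
N(a, z) = -5 + a (N(a, z) = 4 + (a - 3*3) = 4 + (a - 9) = 4 + (-9 + a) = -5 + a)
Y = 13
v = -3024 (v = (-5 + 72) - 3091 = 67 - 3091 = -3024)
d(b) = 2*b² (d(b) = (2*b)*b = 2*b²)
d(Y) + v = 2*13² - 3024 = 2*169 - 3024 = 338 - 3024 = -2686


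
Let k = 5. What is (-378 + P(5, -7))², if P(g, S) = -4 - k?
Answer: 149769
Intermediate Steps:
P(g, S) = -9 (P(g, S) = -4 - 1*5 = -4 - 5 = -9)
(-378 + P(5, -7))² = (-378 - 9)² = (-387)² = 149769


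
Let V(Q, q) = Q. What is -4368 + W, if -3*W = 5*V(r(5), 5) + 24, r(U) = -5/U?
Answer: -13123/3 ≈ -4374.3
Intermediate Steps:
W = -19/3 (W = -(5*(-5/5) + 24)/3 = -(5*(-5*⅕) + 24)/3 = -(5*(-1) + 24)/3 = -(-5 + 24)/3 = -⅓*19 = -19/3 ≈ -6.3333)
-4368 + W = -4368 - 19/3 = -13123/3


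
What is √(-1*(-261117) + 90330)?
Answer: √351447 ≈ 592.83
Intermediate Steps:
√(-1*(-261117) + 90330) = √(261117 + 90330) = √351447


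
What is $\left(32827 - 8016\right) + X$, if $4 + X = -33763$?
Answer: $-8956$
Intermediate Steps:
$X = -33767$ ($X = -4 - 33763 = -33767$)
$\left(32827 - 8016\right) + X = \left(32827 - 8016\right) - 33767 = 24811 - 33767 = -8956$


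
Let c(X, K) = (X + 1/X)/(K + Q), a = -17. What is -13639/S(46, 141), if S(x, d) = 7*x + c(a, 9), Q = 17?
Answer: -3014219/71017 ≈ -42.444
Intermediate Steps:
c(X, K) = (X + 1/X)/(17 + K) (c(X, K) = (X + 1/X)/(K + 17) = (X + 1/X)/(17 + K))
S(x, d) = -145/221 + 7*x (S(x, d) = 7*x + (1 + (-17)**2)/((-17)*(17 + 9)) = 7*x - 1/17*(1 + 289)/26 = 7*x - 1/17*1/26*290 = 7*x - 145/221 = -145/221 + 7*x)
-13639/S(46, 141) = -13639/(-145/221 + 7*46) = -13639/(-145/221 + 322) = -13639/71017/221 = -13639*221/71017 = -3014219/71017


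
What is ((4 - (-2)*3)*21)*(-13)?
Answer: -2730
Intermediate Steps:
((4 - (-2)*3)*21)*(-13) = ((4 - 1*(-6))*21)*(-13) = ((4 + 6)*21)*(-13) = (10*21)*(-13) = 210*(-13) = -2730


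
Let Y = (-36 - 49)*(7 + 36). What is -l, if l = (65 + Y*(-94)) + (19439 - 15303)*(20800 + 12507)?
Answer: -138101387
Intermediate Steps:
Y = -3655 (Y = -85*43 = -3655)
l = 138101387 (l = (65 - 3655*(-94)) + (19439 - 15303)*(20800 + 12507) = (65 + 343570) + 4136*33307 = 343635 + 137757752 = 138101387)
-l = -1*138101387 = -138101387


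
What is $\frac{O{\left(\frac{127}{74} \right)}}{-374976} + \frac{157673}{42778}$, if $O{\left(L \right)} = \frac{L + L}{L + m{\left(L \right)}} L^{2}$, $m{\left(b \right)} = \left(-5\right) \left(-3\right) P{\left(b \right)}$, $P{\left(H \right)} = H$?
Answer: $\frac{1295042788951411}{351356003776512} \approx 3.6858$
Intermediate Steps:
$m{\left(b \right)} = 15 b$ ($m{\left(b \right)} = \left(-5\right) \left(-3\right) b = 15 b$)
$O{\left(L \right)} = \frac{L^{2}}{8}$ ($O{\left(L \right)} = \frac{L + L}{L + 15 L} L^{2} = \frac{2 L}{16 L} L^{2} = 2 L \frac{1}{16 L} L^{2} = \frac{L^{2}}{8}$)
$\frac{O{\left(\frac{127}{74} \right)}}{-374976} + \frac{157673}{42778} = \frac{\frac{1}{8} \left(\frac{127}{74}\right)^{2}}{-374976} + \frac{157673}{42778} = \frac{\left(127 \cdot \frac{1}{74}\right)^{2}}{8} \left(- \frac{1}{374976}\right) + 157673 \cdot \frac{1}{42778} = \frac{\left(\frac{127}{74}\right)^{2}}{8} \left(- \frac{1}{374976}\right) + \frac{157673}{42778} = \frac{1}{8} \cdot \frac{16129}{5476} \left(- \frac{1}{374976}\right) + \frac{157673}{42778} = \frac{16129}{43808} \left(- \frac{1}{374976}\right) + \frac{157673}{42778} = - \frac{16129}{16426948608} + \frac{157673}{42778} = \frac{1295042788951411}{351356003776512}$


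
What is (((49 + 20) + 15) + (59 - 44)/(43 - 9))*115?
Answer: 330165/34 ≈ 9710.7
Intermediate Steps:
(((49 + 20) + 15) + (59 - 44)/(43 - 9))*115 = ((69 + 15) + 15/34)*115 = (84 + 15*(1/34))*115 = (84 + 15/34)*115 = (2871/34)*115 = 330165/34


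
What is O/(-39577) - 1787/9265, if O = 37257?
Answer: -415910204/366680905 ≈ -1.1343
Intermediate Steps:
O/(-39577) - 1787/9265 = 37257/(-39577) - 1787/9265 = 37257*(-1/39577) - 1787*1/9265 = -37257/39577 - 1787/9265 = -415910204/366680905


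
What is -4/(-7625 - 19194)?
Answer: 4/26819 ≈ 0.00014915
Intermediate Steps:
-4/(-7625 - 19194) = -4/(-26819) = -4*(-1/26819) = 4/26819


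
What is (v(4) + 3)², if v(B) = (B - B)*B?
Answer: 9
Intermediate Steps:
v(B) = 0 (v(B) = 0*B = 0)
(v(4) + 3)² = (0 + 3)² = 3² = 9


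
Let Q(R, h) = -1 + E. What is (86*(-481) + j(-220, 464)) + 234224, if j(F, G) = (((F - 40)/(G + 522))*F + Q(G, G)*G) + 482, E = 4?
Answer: 96031476/493 ≈ 1.9479e+5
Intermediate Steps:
Q(R, h) = 3 (Q(R, h) = -1 + 4 = 3)
j(F, G) = 482 + 3*G + F*(-40 + F)/(522 + G) (j(F, G) = (((F - 40)/(G + 522))*F + 3*G) + 482 = (((-40 + F)/(522 + G))*F + 3*G) + 482 = (F*(-40 + F)/(522 + G) + 3*G) + 482 = (3*G + F*(-40 + F)/(522 + G)) + 482 = 482 + 3*G + F*(-40 + F)/(522 + G))
(86*(-481) + j(-220, 464)) + 234224 = (86*(-481) + (251604 + (-220)² - 40*(-220) + 3*464² + 2048*464)/(522 + 464)) + 234224 = (-41366 + (251604 + 48400 + 8800 + 3*215296 + 950272)/986) + 234224 = (-41366 + (251604 + 48400 + 8800 + 645888 + 950272)/986) + 234224 = (-41366 + (1/986)*1904964) + 234224 = (-41366 + 952482/493) + 234224 = -19440956/493 + 234224 = 96031476/493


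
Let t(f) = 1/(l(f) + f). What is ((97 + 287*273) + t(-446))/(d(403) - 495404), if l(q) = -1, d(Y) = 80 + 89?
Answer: -7013251/44274009 ≈ -0.15841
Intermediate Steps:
d(Y) = 169
t(f) = 1/(-1 + f)
((97 + 287*273) + t(-446))/(d(403) - 495404) = ((97 + 287*273) + 1/(-1 - 446))/(169 - 495404) = ((97 + 78351) + 1/(-447))/(-495235) = (78448 - 1/447)*(-1/495235) = (35066255/447)*(-1/495235) = -7013251/44274009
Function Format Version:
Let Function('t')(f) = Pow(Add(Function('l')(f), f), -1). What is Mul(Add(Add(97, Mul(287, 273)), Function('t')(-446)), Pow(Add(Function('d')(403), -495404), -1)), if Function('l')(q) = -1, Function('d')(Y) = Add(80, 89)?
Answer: Rational(-7013251, 44274009) ≈ -0.15841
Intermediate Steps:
Function('d')(Y) = 169
Function('t')(f) = Pow(Add(-1, f), -1)
Mul(Add(Add(97, Mul(287, 273)), Function('t')(-446)), Pow(Add(Function('d')(403), -495404), -1)) = Mul(Add(Add(97, Mul(287, 273)), Pow(Add(-1, -446), -1)), Pow(Add(169, -495404), -1)) = Mul(Add(Add(97, 78351), Pow(-447, -1)), Pow(-495235, -1)) = Mul(Add(78448, Rational(-1, 447)), Rational(-1, 495235)) = Mul(Rational(35066255, 447), Rational(-1, 495235)) = Rational(-7013251, 44274009)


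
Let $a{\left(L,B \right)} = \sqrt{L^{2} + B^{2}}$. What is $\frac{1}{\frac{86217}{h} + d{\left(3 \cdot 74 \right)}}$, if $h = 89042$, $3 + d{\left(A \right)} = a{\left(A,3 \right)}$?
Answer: $\frac{1789833242}{43420636261619} + \frac{7928477764 \sqrt{5477}}{130261908784857} \approx 0.0045457$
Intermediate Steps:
$a{\left(L,B \right)} = \sqrt{B^{2} + L^{2}}$
$d{\left(A \right)} = -3 + \sqrt{9 + A^{2}}$ ($d{\left(A \right)} = -3 + \sqrt{3^{2} + A^{2}} = -3 + \sqrt{9 + A^{2}}$)
$\frac{1}{\frac{86217}{h} + d{\left(3 \cdot 74 \right)}} = \frac{1}{\frac{86217}{89042} - \left(3 - \sqrt{9 + \left(3 \cdot 74\right)^{2}}\right)} = \frac{1}{86217 \cdot \frac{1}{89042} - \left(3 - \sqrt{9 + 222^{2}}\right)} = \frac{1}{\frac{86217}{89042} - \left(3 - \sqrt{9 + 49284}\right)} = \frac{1}{\frac{86217}{89042} - \left(3 - \sqrt{49293}\right)} = \frac{1}{\frac{86217}{89042} - \left(3 - 3 \sqrt{5477}\right)} = \frac{1}{- \frac{180909}{89042} + 3 \sqrt{5477}}$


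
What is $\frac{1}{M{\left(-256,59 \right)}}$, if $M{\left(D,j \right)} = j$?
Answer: $\frac{1}{59} \approx 0.016949$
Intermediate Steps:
$\frac{1}{M{\left(-256,59 \right)}} = \frac{1}{59}$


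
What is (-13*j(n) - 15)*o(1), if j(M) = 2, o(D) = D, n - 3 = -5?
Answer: -41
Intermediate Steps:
n = -2 (n = 3 - 5 = -2)
(-13*j(n) - 15)*o(1) = (-13*2 - 15)*1 = (-26 - 15)*1 = -41*1 = -41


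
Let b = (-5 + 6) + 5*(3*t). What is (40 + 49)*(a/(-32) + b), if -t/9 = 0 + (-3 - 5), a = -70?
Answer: 1542459/16 ≈ 96404.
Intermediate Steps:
t = 72 (t = -9*(0 + (-3 - 5)) = -9*(0 - 8) = -9*(-8) = 72)
b = 1081 (b = (-5 + 6) + 5*(3*72) = 1 + 5*216 = 1 + 1080 = 1081)
(40 + 49)*(a/(-32) + b) = (40 + 49)*(-70/(-32) + 1081) = 89*(-70*(-1/32) + 1081) = 89*(35/16 + 1081) = 89*(17331/16) = 1542459/16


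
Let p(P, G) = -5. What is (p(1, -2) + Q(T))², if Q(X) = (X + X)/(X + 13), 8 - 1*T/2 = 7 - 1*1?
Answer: 5929/289 ≈ 20.516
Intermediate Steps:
T = 4 (T = 16 - 2*(7 - 1*1) = 16 - 2*(7 - 1) = 16 - 2*6 = 16 - 12 = 4)
Q(X) = 2*X/(13 + X) (Q(X) = (2*X)/(13 + X) = 2*X/(13 + X))
(p(1, -2) + Q(T))² = (-5 + 2*4/(13 + 4))² = (-5 + 2*4/17)² = (-5 + 2*4*(1/17))² = (-5 + 8/17)² = (-77/17)² = 5929/289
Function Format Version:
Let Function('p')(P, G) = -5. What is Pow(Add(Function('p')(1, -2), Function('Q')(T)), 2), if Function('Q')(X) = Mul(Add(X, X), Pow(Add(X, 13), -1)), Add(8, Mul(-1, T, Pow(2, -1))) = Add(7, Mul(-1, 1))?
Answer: Rational(5929, 289) ≈ 20.516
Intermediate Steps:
T = 4 (T = Add(16, Mul(-2, Add(7, Mul(-1, 1)))) = Add(16, Mul(-2, Add(7, -1))) = Add(16, Mul(-2, 6)) = Add(16, -12) = 4)
Function('Q')(X) = Mul(2, X, Pow(Add(13, X), -1)) (Function('Q')(X) = Mul(Mul(2, X), Pow(Add(13, X), -1)) = Mul(2, X, Pow(Add(13, X), -1)))
Pow(Add(Function('p')(1, -2), Function('Q')(T)), 2) = Pow(Add(-5, Mul(2, 4, Pow(Add(13, 4), -1))), 2) = Pow(Add(-5, Mul(2, 4, Pow(17, -1))), 2) = Pow(Add(-5, Mul(2, 4, Rational(1, 17))), 2) = Pow(Add(-5, Rational(8, 17)), 2) = Pow(Rational(-77, 17), 2) = Rational(5929, 289)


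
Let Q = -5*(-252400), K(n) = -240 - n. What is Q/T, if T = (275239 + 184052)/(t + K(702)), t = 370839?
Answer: 155603338000/153097 ≈ 1.0164e+6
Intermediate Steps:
T = 153097/123299 (T = (275239 + 184052)/(370839 + (-240 - 1*702)) = 459291/(370839 + (-240 - 702)) = 459291/(370839 - 942) = 459291/369897 = 459291*(1/369897) = 153097/123299 ≈ 1.2417)
Q = 1262000
Q/T = 1262000/(153097/123299) = 1262000*(123299/153097) = 155603338000/153097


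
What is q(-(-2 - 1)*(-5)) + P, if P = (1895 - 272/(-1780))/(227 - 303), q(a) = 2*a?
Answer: -1857943/33820 ≈ -54.936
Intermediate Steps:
P = -843343/33820 (P = (1895 - 272*(-1/1780))/(-76) = (1895 + 68/445)*(-1/76) = (843343/445)*(-1/76) = -843343/33820 ≈ -24.936)
q(-(-2 - 1)*(-5)) + P = 2*(-(-2 - 1)*(-5)) - 843343/33820 = 2*(-(-3)*(-5)) - 843343/33820 = 2*(-1*15) - 843343/33820 = 2*(-15) - 843343/33820 = -30 - 843343/33820 = -1857943/33820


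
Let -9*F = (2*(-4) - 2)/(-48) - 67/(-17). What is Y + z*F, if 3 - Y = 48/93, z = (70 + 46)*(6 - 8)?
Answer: 1557350/14229 ≈ 109.45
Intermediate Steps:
z = -232 (z = 116*(-2) = -232)
Y = 77/31 (Y = 3 - 48/93 = 3 - 1*16/31 = 3 - 16/31 = 77/31 ≈ 2.4839)
F = -1693/3672 (F = -((2*(-4) - 2)/(-48) - 67/(-17))/9 = -((-8 - 2)*(-1/48) - 67*(-1/17))/9 = -(-10*(-1/48) + 67/17)/9 = -(5/24 + 67/17)/9 = -⅑*1693/408 = -1693/3672 ≈ -0.46106)
Y + z*F = 77/31 - 232*(-1693/3672) = 77/31 + 49097/459 = 1557350/14229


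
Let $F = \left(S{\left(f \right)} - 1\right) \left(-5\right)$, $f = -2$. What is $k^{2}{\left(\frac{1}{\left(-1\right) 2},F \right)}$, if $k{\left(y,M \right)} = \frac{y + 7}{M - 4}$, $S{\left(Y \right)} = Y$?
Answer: $\frac{169}{484} \approx 0.34917$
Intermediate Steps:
$F = 15$ ($F = \left(-2 - 1\right) \left(-5\right) = \left(-3\right) \left(-5\right) = 15$)
$k{\left(y,M \right)} = \frac{7 + y}{-4 + M}$
$k^{2}{\left(\frac{1}{\left(-1\right) 2},F \right)} = \left(\frac{7 + \frac{1}{\left(-1\right) 2}}{-4 + 15}\right)^{2} = \left(\frac{7 + \frac{1}{-2}}{11}\right)^{2} = \left(\frac{7 - \frac{1}{2}}{11}\right)^{2} = \left(\frac{1}{11} \cdot \frac{13}{2}\right)^{2} = \left(\frac{13}{22}\right)^{2} = \frac{169}{484}$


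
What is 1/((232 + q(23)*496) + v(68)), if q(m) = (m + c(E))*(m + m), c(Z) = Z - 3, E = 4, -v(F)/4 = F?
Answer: 1/547544 ≈ 1.8263e-6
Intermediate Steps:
v(F) = -4*F
c(Z) = -3 + Z
q(m) = 2*m*(1 + m) (q(m) = (m + (-3 + 4))*(m + m) = (m + 1)*(2*m) = (1 + m)*(2*m) = 2*m*(1 + m))
1/((232 + q(23)*496) + v(68)) = 1/((232 + (2*23*(1 + 23))*496) - 4*68) = 1/((232 + (2*23*24)*496) - 272) = 1/((232 + 1104*496) - 272) = 1/((232 + 547584) - 272) = 1/(547816 - 272) = 1/547544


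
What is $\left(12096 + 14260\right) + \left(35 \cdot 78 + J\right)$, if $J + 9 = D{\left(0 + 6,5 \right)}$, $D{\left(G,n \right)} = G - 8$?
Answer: $29075$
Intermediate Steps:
$D{\left(G,n \right)} = -8 + G$
$J = -11$ ($J = -9 + \left(-8 + \left(0 + 6\right)\right) = -9 + \left(-8 + 6\right) = -9 - 2 = -11$)
$\left(12096 + 14260\right) + \left(35 \cdot 78 + J\right) = \left(12096 + 14260\right) + \left(35 \cdot 78 - 11\right) = 26356 + \left(2730 - 11\right) = 26356 + 2719 = 29075$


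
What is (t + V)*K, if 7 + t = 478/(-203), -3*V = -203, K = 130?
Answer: 4616560/609 ≈ 7580.6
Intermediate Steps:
V = 203/3 (V = -⅓*(-203) = 203/3 ≈ 67.667)
t = -1899/203 (t = -7 + 478/(-203) = -7 + 478*(-1/203) = -7 - 478/203 = -1899/203 ≈ -9.3547)
(t + V)*K = (-1899/203 + 203/3)*130 = (35512/609)*130 = 4616560/609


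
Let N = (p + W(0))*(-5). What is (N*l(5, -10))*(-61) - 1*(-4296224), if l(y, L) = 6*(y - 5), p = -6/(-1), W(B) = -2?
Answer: 4296224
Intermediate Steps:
p = 6 (p = -6*(-1) = 6)
l(y, L) = -30 + 6*y (l(y, L) = 6*(-5 + y) = -30 + 6*y)
N = -20 (N = (6 - 2)*(-5) = 4*(-5) = -20)
(N*l(5, -10))*(-61) - 1*(-4296224) = -20*(-30 + 6*5)*(-61) - 1*(-4296224) = -20*(-30 + 30)*(-61) + 4296224 = -20*0*(-61) + 4296224 = 0*(-61) + 4296224 = 0 + 4296224 = 4296224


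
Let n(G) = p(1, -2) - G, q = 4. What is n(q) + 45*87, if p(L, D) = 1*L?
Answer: 3912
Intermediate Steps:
p(L, D) = L
n(G) = 1 - G
n(q) + 45*87 = (1 - 1*4) + 45*87 = (1 - 4) + 3915 = -3 + 3915 = 3912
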